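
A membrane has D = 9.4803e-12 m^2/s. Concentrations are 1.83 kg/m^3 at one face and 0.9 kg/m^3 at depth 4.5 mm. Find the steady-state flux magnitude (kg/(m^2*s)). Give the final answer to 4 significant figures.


J = -D * (dC/dx) = D * (C1 - C2) / dx
J = 9.4803e-12 * (1.83 - 0.9) / 4.5e-03
J = 1.959e-09 kg/(m^2*s)


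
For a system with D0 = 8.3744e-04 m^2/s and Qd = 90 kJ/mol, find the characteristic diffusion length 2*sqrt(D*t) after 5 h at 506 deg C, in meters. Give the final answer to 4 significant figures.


Step 1: D = D0 * exp(-Qd/(R*T))
T = 779.15 K
D = 8.3744e-04 * exp(-90e3 / (8.314 * 779.15)) = 7.74617e-10 m^2/s
Step 2: L = 2*sqrt(D*t)
t = 5 h = 18000 s
L = 2*sqrt(7.74617e-10 * 18000) = 7.468e-03 m


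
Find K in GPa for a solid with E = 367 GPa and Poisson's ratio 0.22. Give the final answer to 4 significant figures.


K = E / (3*(1-2*nu))
K = 367 / (3*(1-2*0.22))
K = 218.5 GPa


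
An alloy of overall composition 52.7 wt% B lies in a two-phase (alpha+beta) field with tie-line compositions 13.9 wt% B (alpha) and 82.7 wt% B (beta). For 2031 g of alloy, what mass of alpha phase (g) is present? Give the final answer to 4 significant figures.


f_alpha = (C_beta - C0) / (C_beta - C_alpha)
f_alpha = (82.7 - 52.7) / (82.7 - 13.9) = 0.436047
m_alpha = f_alpha * m_total = 0.436047 * 2031 = 885.6 g


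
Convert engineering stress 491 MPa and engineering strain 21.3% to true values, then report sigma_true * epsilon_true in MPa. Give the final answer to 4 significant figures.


sigma_true = sigma_eng * (1 + epsilon_eng)
sigma_true = 491 * (1 + 0.213) = 595.583 MPa
epsilon_true = ln(1 + epsilon_eng)
epsilon_true = ln(1 + 0.213) = 0.193097
sigma_true * epsilon_true = 595.583 * 0.193097 = 115 MPa


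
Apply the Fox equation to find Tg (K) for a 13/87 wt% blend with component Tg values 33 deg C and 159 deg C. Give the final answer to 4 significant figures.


1/Tg = w1/Tg1 + w2/Tg2 (in Kelvin)
Tg1 = 306.15 K, Tg2 = 432.15 K
1/Tg = 0.13/306.15 + 0.87/432.15
Tg = 410.2 K


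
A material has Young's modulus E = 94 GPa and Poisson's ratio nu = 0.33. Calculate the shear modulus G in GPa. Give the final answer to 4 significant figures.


G = E / (2*(1+nu))
G = 94 / (2*(1+0.33))
G = 35.34 GPa


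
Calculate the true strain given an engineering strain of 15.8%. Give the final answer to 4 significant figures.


epsilon_true = ln(1 + epsilon_eng)
epsilon_true = ln(1 + 0.158)
epsilon_true = 0.1467


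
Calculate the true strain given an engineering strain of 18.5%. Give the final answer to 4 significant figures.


epsilon_true = ln(1 + epsilon_eng)
epsilon_true = ln(1 + 0.185)
epsilon_true = 0.1697


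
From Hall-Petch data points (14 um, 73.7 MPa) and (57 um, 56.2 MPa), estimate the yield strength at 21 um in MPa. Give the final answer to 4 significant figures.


sigma_y = sigma0 + k / sqrt(d)
1/sqrt(d1) = 1/sqrt(1.4e-05) = 267.261;  1/sqrt(d2) = 132.453
k = (sigma1 - sigma2) / (1/sqrt(d1) - 1/sqrt(d2)) = (73.7 - 56.2) / (267.261 - 132.453) = 0.129814 MPa*m^0.5
sigma0 = sigma1 - k/sqrt(d1) = 73.7 - 0.129814*267.261 = 39.0057 MPa
sigma_y(d3) = 39.0057 + 0.129814 / sqrt(2.1e-05) = 67.33 MPa


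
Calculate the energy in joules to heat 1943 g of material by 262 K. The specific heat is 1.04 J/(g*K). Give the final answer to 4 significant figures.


Q = m * cp * dT
Q = 1943 * 1.04 * 262
Q = 529400 J


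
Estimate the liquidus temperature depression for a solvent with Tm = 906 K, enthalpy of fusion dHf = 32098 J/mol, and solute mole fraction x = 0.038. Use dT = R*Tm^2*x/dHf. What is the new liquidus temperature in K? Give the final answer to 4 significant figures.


dT = R*Tm^2*x / dHf
dT = 8.314 * 906^2 * 0.038 / 32098
dT = 8.07927 K
T_new = 906 - 8.07927 = 897.9 K


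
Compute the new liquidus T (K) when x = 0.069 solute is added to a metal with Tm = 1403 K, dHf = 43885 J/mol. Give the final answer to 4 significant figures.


dT = R*Tm^2*x / dHf
dT = 8.314 * 1403^2 * 0.069 / 43885
dT = 25.7311 K
T_new = 1403 - 25.7311 = 1377 K


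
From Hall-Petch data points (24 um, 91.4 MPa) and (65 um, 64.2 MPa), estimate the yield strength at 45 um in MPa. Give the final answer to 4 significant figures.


sigma_y = sigma0 + k / sqrt(d)
1/sqrt(d1) = 1/sqrt(2.4e-05) = 204.124;  1/sqrt(d2) = 124.035
k = (sigma1 - sigma2) / (1/sqrt(d1) - 1/sqrt(d2)) = (91.4 - 64.2) / (204.124 - 124.035) = 0.33962 MPa*m^0.5
sigma0 = sigma1 - k/sqrt(d1) = 91.4 - 0.33962*204.124 = 22.0753 MPa
sigma_y(d3) = 22.0753 + 0.33962 / sqrt(4.5e-05) = 72.7 MPa


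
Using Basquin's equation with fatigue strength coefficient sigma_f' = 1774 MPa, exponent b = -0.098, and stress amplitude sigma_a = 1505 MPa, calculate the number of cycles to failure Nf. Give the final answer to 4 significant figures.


sigma_a = sigma_f' * (2*Nf)^b
2*Nf = (sigma_a / sigma_f')^(1/b)
2*Nf = (1505 / 1774)^(1/-0.098)
2*Nf = 5.35483
Nf = 2.677 cycles


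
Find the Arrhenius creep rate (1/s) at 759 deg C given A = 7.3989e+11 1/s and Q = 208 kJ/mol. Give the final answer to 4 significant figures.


rate = A * exp(-Q / (R*T))
T = 759 + 273.15 = 1032.15 K
rate = 7.3989e+11 * exp(-208e3 / (8.314 * 1032.15))
rate = 22 1/s


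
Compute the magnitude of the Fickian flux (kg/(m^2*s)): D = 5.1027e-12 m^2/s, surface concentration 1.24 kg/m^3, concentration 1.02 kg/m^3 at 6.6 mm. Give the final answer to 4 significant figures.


J = -D * (dC/dx) = D * (C1 - C2) / dx
J = 5.1027e-12 * (1.24 - 1.02) / 6.6e-03
J = 1.701e-10 kg/(m^2*s)


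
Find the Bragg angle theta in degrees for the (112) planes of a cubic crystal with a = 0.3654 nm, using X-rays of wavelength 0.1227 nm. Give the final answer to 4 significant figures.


d = a / sqrt(h^2+k^2+l^2)
d = 0.3654 / sqrt(6) = 0.149174 nm
lambda = 2*d*sin(theta)  =>  sin(theta) = lambda / (2*d)
sin(theta) = 0.1227 / (2 * 0.149174) = 0.411265
theta = 24.28 deg


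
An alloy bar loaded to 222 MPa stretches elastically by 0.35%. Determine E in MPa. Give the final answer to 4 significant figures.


E = sigma / epsilon
epsilon = 0.35% = 3.5e-03
E = 222 / 3.5e-03
E = 63430 MPa


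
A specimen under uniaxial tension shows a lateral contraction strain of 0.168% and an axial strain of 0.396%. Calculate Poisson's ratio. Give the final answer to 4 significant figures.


nu = -epsilon_lat / epsilon_axial
Lateral strain is contraction (negative), so using magnitudes:
nu = 0.168 / 0.396
nu = 0.4242


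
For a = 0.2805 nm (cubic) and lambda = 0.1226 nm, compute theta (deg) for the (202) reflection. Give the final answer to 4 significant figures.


d = a / sqrt(h^2+k^2+l^2)
d = 0.2805 / sqrt(8) = 0.0991717 nm
lambda = 2*d*sin(theta)  =>  sin(theta) = lambda / (2*d)
sin(theta) = 0.1226 / (2 * 0.0991717) = 0.61812
theta = 38.18 deg


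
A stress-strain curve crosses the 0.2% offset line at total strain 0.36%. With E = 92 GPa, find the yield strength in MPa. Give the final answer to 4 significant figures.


Offset strain = 0.002
Elastic strain at yield = total_strain - offset = 3.6e-03 - 0.002 = 1.6e-03
sigma_y = E * elastic_strain = 92000 * 1.6e-03
sigma_y = 147.2 MPa


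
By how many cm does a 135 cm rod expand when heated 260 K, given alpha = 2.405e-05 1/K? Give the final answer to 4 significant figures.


dL = L0 * alpha * dT
dL = 135 * 2.405e-05 * 260
dL = 0.8442 cm


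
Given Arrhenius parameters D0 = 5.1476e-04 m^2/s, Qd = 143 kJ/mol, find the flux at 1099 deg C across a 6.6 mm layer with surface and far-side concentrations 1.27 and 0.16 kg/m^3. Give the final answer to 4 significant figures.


Step 1: D = D0 * exp(-Qd/(R*T))
T = 1099 + 273.15 = 1372.15 K
D = 5.1476e-04 * exp(-143e3 / (8.314 * 1372.15)) = 1.85235e-09 m^2/s
Step 2: J = D * (C1 - C2) / dx
J = 1.85235e-09 * (1.27 - 0.16) / 6.6e-03
J = 3.115e-07 kg/(m^2*s)


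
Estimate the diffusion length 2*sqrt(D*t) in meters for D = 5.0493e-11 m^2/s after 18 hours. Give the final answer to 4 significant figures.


t = 18 hr = 64800 s
Diffusion length = 2*sqrt(D*t)
= 2*sqrt(5.0493e-11 * 64800)
= 3.618e-03 m


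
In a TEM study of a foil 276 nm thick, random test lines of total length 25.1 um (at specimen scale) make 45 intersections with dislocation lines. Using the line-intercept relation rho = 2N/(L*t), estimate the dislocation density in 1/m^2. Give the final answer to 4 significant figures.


rho = 2N / (L * t)
L = 25.1 um = 2.51e-05 m, t = 276 nm = 2.76e-07 m
rho = 2 * 45 / (2.51e-05 * 2.76e-07)
rho = 1.299e+13 1/m^2


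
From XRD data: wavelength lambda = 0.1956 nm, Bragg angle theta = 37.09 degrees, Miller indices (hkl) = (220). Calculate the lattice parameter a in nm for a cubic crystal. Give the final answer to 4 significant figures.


d = lambda / (2*sin(theta))
d = 0.1956 / (2*sin(37.09 deg))
d = 0.162171 nm
a = d * sqrt(h^2+k^2+l^2) = 0.162171 * sqrt(8)
a = 0.4587 nm


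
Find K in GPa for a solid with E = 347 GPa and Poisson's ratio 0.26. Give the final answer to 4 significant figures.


K = E / (3*(1-2*nu))
K = 347 / (3*(1-2*0.26))
K = 241 GPa


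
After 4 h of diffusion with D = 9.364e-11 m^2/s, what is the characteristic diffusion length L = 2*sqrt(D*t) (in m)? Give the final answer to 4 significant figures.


t = 4 hr = 14400 s
Diffusion length = 2*sqrt(D*t)
= 2*sqrt(9.364e-11 * 14400)
= 2.322e-03 m


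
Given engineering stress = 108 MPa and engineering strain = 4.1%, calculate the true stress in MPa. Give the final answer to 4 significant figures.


sigma_true = sigma_eng * (1 + epsilon_eng)
sigma_true = 108 * (1 + 0.041)
sigma_true = 112.4 MPa


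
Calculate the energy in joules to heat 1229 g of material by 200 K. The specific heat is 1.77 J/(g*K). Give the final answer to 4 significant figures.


Q = m * cp * dT
Q = 1229 * 1.77 * 200
Q = 435100 J


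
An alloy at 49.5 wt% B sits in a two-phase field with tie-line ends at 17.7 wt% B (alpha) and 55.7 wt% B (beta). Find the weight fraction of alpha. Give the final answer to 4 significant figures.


f_alpha = (C_beta - C0) / (C_beta - C_alpha)
f_alpha = (55.7 - 49.5) / (55.7 - 17.7)
f_alpha = 0.1632


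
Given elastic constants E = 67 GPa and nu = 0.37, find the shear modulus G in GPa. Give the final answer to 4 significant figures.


G = E / (2*(1+nu))
G = 67 / (2*(1+0.37))
G = 24.45 GPa


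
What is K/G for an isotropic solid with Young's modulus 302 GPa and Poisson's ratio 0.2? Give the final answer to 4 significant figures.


G = E / (2*(1+nu))
G = 302 / (2*(1+0.2)) = 125.833 GPa
K = E / (3*(1-2*nu))
K = 302 / (3*(1-2*0.2)) = 167.778 GPa
K/G = 167.778 / 125.833 = 1.333


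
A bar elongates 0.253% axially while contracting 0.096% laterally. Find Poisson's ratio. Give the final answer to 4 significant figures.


nu = -epsilon_lat / epsilon_axial
Lateral strain is contraction (negative), so using magnitudes:
nu = 0.096 / 0.253
nu = 0.3794


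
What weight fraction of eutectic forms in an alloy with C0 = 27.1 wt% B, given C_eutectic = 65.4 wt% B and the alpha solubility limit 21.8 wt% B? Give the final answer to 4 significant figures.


f_primary = (C_e - C0) / (C_e - C_alpha_max)
f_primary = (65.4 - 27.1) / (65.4 - 21.8)
f_primary = 0.87844
f_eutectic = 1 - 0.87844 = 0.1216


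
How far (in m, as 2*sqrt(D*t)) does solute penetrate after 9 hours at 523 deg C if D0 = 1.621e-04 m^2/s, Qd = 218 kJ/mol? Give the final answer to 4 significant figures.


Step 1: D = D0 * exp(-Qd/(R*T))
T = 796.15 K
D = 1.621e-04 * exp(-218e3 / (8.314 * 796.15)) = 8.06297e-19 m^2/s
Step 2: L = 2*sqrt(D*t)
t = 9 h = 32400 s
L = 2*sqrt(8.06297e-19 * 32400) = 3.233e-07 m


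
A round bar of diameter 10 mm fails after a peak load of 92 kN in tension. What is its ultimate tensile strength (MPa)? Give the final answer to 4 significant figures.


A0 = pi*(d/2)^2 = pi*(10/2)^2 = 78.5398 mm^2
UTS = F_max / A0 = 92*1000 / 78.5398
UTS = 1171 MPa


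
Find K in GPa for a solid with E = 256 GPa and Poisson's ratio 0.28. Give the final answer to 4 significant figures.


K = E / (3*(1-2*nu))
K = 256 / (3*(1-2*0.28))
K = 193.9 GPa


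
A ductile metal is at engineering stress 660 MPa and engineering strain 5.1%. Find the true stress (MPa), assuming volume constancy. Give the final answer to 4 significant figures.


sigma_true = sigma_eng * (1 + epsilon_eng)
sigma_true = 660 * (1 + 0.051)
sigma_true = 693.7 MPa


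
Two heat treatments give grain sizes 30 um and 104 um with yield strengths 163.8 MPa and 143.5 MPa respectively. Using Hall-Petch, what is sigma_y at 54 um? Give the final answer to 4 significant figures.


sigma_y = sigma0 + k / sqrt(d)
1/sqrt(d1) = 1/sqrt(3e-05) = 182.574;  1/sqrt(d2) = 98.0581
k = (sigma1 - sigma2) / (1/sqrt(d1) - 1/sqrt(d2)) = (163.8 - 143.5) / (182.574 - 98.0581) = 0.240191 MPa*m^0.5
sigma0 = sigma1 - k/sqrt(d1) = 163.8 - 0.240191*182.574 = 119.947 MPa
sigma_y(d3) = 119.947 + 0.240191 / sqrt(5.4e-05) = 152.6 MPa


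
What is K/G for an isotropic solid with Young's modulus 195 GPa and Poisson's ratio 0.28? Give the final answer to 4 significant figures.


G = E / (2*(1+nu))
G = 195 / (2*(1+0.28)) = 76.1719 GPa
K = E / (3*(1-2*nu))
K = 195 / (3*(1-2*0.28)) = 147.727 GPa
K/G = 147.727 / 76.1719 = 1.939


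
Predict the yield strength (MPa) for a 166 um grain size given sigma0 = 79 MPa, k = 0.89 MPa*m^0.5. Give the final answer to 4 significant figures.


sigma_y = sigma0 + k / sqrt(d)
d = 166 um = 1.66e-04 m
sigma_y = 79 + 0.89 / sqrt(1.66e-04)
sigma_y = 148.1 MPa


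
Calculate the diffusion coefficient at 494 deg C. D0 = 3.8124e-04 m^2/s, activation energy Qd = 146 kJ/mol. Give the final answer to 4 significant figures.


D = D0 * exp(-Qd / (R*T))
T = 767.15 K
D = 3.8124e-04 * exp(-146e3 / (8.314 * 767.15))
D = 4.363e-14 m^2/s


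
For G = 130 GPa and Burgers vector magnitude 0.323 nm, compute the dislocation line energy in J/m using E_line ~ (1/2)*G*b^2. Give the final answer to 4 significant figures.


E = G*b^2/2
b = 0.323 nm = 3.23e-10 m
G = 130 GPa = 1.3e+11 Pa
E = 0.5 * 1.3e+11 * (3.23e-10)^2
E = 6.781e-09 J/m


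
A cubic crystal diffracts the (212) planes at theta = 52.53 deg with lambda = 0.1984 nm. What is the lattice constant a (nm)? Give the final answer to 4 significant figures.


d = lambda / (2*sin(theta))
d = 0.1984 / (2*sin(52.53 deg))
d = 0.124989 nm
a = d * sqrt(h^2+k^2+l^2) = 0.124989 * sqrt(9)
a = 0.375 nm


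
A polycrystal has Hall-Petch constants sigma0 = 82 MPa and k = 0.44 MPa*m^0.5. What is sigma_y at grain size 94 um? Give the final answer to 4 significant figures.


sigma_y = sigma0 + k / sqrt(d)
d = 94 um = 9.4e-05 m
sigma_y = 82 + 0.44 / sqrt(9.4e-05)
sigma_y = 127.4 MPa


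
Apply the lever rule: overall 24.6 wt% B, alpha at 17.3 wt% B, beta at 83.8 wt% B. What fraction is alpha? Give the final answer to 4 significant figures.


f_alpha = (C_beta - C0) / (C_beta - C_alpha)
f_alpha = (83.8 - 24.6) / (83.8 - 17.3)
f_alpha = 0.8902


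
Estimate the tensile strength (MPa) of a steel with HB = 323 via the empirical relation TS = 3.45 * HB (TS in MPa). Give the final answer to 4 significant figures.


TS (MPa) = 3.45 * HB
TS = 3.45 * 323
TS = 1114 MPa


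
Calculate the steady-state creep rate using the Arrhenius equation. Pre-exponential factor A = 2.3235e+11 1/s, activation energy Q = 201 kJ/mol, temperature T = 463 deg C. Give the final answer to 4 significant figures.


rate = A * exp(-Q / (R*T))
T = 463 + 273.15 = 736.15 K
rate = 2.3235e+11 * exp(-201e3 / (8.314 * 736.15))
rate = 1.269e-03 1/s


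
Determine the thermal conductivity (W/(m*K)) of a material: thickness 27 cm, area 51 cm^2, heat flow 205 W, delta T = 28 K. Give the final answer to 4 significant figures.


k = Q*L / (A*dT)
L = 0.27 m, A = 5.1e-03 m^2
k = 205 * 0.27 / (5.1e-03 * 28)
k = 387.6 W/(m*K)


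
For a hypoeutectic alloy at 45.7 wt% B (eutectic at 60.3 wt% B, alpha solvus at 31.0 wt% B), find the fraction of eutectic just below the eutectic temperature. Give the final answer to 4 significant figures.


f_primary = (C_e - C0) / (C_e - C_alpha_max)
f_primary = (60.3 - 45.7) / (60.3 - 31.0)
f_primary = 0.498294
f_eutectic = 1 - 0.498294 = 0.5017


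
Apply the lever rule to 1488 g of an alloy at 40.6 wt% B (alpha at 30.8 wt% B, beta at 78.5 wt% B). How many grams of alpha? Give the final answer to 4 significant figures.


f_alpha = (C_beta - C0) / (C_beta - C_alpha)
f_alpha = (78.5 - 40.6) / (78.5 - 30.8) = 0.794549
m_alpha = f_alpha * m_total = 0.794549 * 1488 = 1182 g


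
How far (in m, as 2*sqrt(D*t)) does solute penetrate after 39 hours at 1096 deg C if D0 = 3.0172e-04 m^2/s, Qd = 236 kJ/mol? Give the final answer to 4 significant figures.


Step 1: D = D0 * exp(-Qd/(R*T))
T = 1369.15 K
D = 3.0172e-04 * exp(-236e3 / (8.314 * 1369.15)) = 2.98957e-13 m^2/s
Step 2: L = 2*sqrt(D*t)
t = 39 h = 140400 s
L = 2*sqrt(2.98957e-13 * 140400) = 4.097e-04 m


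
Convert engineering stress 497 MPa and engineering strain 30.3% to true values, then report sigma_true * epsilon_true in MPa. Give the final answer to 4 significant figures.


sigma_true = sigma_eng * (1 + epsilon_eng)
sigma_true = 497 * (1 + 0.303) = 647.591 MPa
epsilon_true = ln(1 + epsilon_eng)
epsilon_true = ln(1 + 0.303) = 0.264669
sigma_true * epsilon_true = 647.591 * 0.264669 = 171.4 MPa


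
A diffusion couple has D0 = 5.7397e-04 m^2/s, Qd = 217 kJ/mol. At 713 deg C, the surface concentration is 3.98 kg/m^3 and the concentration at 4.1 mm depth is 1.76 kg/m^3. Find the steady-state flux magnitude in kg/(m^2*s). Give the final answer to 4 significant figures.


Step 1: D = D0 * exp(-Qd/(R*T))
T = 713 + 273.15 = 986.15 K
D = 5.7397e-04 * exp(-217e3 / (8.314 * 986.15)) = 1.83808e-15 m^2/s
Step 2: J = D * (C1 - C2) / dx
J = 1.83808e-15 * (3.98 - 1.76) / 4.1e-03
J = 9.953e-13 kg/(m^2*s)


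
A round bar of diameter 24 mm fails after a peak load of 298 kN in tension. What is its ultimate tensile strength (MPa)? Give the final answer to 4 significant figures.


A0 = pi*(d/2)^2 = pi*(24/2)^2 = 452.389 mm^2
UTS = F_max / A0 = 298*1000 / 452.389
UTS = 658.7 MPa


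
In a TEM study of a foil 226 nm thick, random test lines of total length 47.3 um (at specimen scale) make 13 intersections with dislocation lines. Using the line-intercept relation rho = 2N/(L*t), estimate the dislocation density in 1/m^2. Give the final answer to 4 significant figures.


rho = 2N / (L * t)
L = 47.3 um = 4.73e-05 m, t = 226 nm = 2.26e-07 m
rho = 2 * 13 / (4.73e-05 * 2.26e-07)
rho = 2.432e+12 1/m^2


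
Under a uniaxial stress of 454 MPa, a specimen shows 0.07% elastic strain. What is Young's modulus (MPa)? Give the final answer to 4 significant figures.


E = sigma / epsilon
epsilon = 0.07% = 7e-04
E = 454 / 7e-04
E = 648600 MPa


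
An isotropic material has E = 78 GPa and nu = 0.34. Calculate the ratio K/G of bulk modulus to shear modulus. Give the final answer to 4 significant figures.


G = E / (2*(1+nu))
G = 78 / (2*(1+0.34)) = 29.1045 GPa
K = E / (3*(1-2*nu))
K = 78 / (3*(1-2*0.34)) = 81.25 GPa
K/G = 81.25 / 29.1045 = 2.792


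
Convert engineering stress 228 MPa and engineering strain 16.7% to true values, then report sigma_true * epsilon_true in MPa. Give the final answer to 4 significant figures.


sigma_true = sigma_eng * (1 + epsilon_eng)
sigma_true = 228 * (1 + 0.167) = 266.076 MPa
epsilon_true = ln(1 + epsilon_eng)
epsilon_true = ln(1 + 0.167) = 0.154436
sigma_true * epsilon_true = 266.076 * 0.154436 = 41.09 MPa


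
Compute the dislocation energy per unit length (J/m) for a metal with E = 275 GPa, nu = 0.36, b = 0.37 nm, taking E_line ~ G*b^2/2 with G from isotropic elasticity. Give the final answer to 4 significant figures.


Step 1: G = E / (2*(1+nu))
G = 275 / (2*(1+0.36)) = 101.103 GPa = 1.01103e+11 Pa
Step 2: E_line = G*b^2/2
b = 0.37 nm = 3.7e-10 m
E_line = 0.5 * 1.01103e+11 * (3.7e-10)^2 = 6.92e-09 J/m


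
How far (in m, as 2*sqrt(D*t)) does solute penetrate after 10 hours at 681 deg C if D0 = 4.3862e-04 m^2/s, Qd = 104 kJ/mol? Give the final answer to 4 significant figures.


Step 1: D = D0 * exp(-Qd/(R*T))
T = 954.15 K
D = 4.3862e-04 * exp(-104e3 / (8.314 * 954.15)) = 8.88046e-10 m^2/s
Step 2: L = 2*sqrt(D*t)
t = 10 h = 36000 s
L = 2*sqrt(8.88046e-10 * 36000) = 0.01131 m


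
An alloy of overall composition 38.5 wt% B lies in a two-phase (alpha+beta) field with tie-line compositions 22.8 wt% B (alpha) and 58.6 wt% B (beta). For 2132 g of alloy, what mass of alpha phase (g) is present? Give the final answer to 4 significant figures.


f_alpha = (C_beta - C0) / (C_beta - C_alpha)
f_alpha = (58.6 - 38.5) / (58.6 - 22.8) = 0.561453
m_alpha = f_alpha * m_total = 0.561453 * 2132 = 1197 g


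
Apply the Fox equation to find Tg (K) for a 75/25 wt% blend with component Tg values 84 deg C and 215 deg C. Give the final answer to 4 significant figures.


1/Tg = w1/Tg1 + w2/Tg2 (in Kelvin)
Tg1 = 357.15 K, Tg2 = 488.15 K
1/Tg = 0.75/357.15 + 0.25/488.15
Tg = 382.8 K


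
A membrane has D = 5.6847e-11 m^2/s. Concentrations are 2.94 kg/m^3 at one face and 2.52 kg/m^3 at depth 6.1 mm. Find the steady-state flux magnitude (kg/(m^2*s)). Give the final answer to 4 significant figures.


J = -D * (dC/dx) = D * (C1 - C2) / dx
J = 5.6847e-11 * (2.94 - 2.52) / 6.1e-03
J = 3.914e-09 kg/(m^2*s)


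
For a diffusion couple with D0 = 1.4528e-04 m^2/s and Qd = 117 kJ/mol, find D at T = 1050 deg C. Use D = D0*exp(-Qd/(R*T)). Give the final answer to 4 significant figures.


D = D0 * exp(-Qd / (R*T))
T = 1323.15 K
D = 1.4528e-04 * exp(-117e3 / (8.314 * 1323.15))
D = 3.493e-09 m^2/s


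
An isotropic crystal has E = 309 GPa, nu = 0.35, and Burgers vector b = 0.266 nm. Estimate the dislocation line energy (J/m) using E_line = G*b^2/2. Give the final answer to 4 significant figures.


Step 1: G = E / (2*(1+nu))
G = 309 / (2*(1+0.35)) = 114.444 GPa = 1.14444e+11 Pa
Step 2: E_line = G*b^2/2
b = 0.266 nm = 2.66e-10 m
E_line = 0.5 * 1.14444e+11 * (2.66e-10)^2 = 4.049e-09 J/m


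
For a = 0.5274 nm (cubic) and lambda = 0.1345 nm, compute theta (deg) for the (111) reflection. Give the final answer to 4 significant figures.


d = a / sqrt(h^2+k^2+l^2)
d = 0.5274 / sqrt(3) = 0.304495 nm
lambda = 2*d*sin(theta)  =>  sin(theta) = lambda / (2*d)
sin(theta) = 0.1345 / (2 * 0.304495) = 0.220858
theta = 12.76 deg


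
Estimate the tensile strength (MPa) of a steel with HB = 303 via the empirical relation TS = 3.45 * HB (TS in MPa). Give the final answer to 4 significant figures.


TS (MPa) = 3.45 * HB
TS = 3.45 * 303
TS = 1045 MPa


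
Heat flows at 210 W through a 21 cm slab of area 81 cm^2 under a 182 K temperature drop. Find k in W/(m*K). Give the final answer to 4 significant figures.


k = Q*L / (A*dT)
L = 0.21 m, A = 8.1e-03 m^2
k = 210 * 0.21 / (8.1e-03 * 182)
k = 29.91 W/(m*K)


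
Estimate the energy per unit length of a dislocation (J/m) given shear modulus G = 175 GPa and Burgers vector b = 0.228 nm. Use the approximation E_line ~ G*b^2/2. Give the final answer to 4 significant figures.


E = G*b^2/2
b = 0.228 nm = 2.28e-10 m
G = 175 GPa = 1.75e+11 Pa
E = 0.5 * 1.75e+11 * (2.28e-10)^2
E = 4.549e-09 J/m


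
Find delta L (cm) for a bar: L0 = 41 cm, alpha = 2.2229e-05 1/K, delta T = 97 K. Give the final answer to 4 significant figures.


dL = L0 * alpha * dT
dL = 41 * 2.2229e-05 * 97
dL = 0.0884 cm


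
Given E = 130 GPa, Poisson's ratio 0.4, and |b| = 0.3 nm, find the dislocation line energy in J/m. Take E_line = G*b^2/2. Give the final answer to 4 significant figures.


Step 1: G = E / (2*(1+nu))
G = 130 / (2*(1+0.4)) = 46.4286 GPa = 4.64286e+10 Pa
Step 2: E_line = G*b^2/2
b = 0.3 nm = 3e-10 m
E_line = 0.5 * 4.64286e+10 * (3e-10)^2 = 2.089e-09 J/m


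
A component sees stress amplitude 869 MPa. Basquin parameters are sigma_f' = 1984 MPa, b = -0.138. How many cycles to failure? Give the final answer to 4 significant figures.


sigma_a = sigma_f' * (2*Nf)^b
2*Nf = (sigma_a / sigma_f')^(1/b)
2*Nf = (869 / 1984)^(1/-0.138)
2*Nf = 396.264
Nf = 198.1 cycles


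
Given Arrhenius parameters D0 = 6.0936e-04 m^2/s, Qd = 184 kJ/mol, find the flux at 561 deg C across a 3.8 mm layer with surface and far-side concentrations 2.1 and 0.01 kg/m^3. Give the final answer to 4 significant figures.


Step 1: D = D0 * exp(-Qd/(R*T))
T = 561 + 273.15 = 834.15 K
D = 6.0936e-04 * exp(-184e3 / (8.314 * 834.15)) = 1.82954e-15 m^2/s
Step 2: J = D * (C1 - C2) / dx
J = 1.82954e-15 * (2.1 - 0.01) / 3.8e-03
J = 1.006e-12 kg/(m^2*s)


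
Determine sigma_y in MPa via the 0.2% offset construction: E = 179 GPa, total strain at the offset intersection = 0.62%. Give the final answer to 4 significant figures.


Offset strain = 0.002
Elastic strain at yield = total_strain - offset = 6.2e-03 - 0.002 = 4.2e-03
sigma_y = E * elastic_strain = 179000 * 4.2e-03
sigma_y = 751.8 MPa


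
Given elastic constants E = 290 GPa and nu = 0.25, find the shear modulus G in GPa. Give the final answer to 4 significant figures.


G = E / (2*(1+nu))
G = 290 / (2*(1+0.25))
G = 116 GPa


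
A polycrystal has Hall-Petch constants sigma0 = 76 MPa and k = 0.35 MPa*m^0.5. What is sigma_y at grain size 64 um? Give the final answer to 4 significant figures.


sigma_y = sigma0 + k / sqrt(d)
d = 64 um = 6.4e-05 m
sigma_y = 76 + 0.35 / sqrt(6.4e-05)
sigma_y = 119.8 MPa


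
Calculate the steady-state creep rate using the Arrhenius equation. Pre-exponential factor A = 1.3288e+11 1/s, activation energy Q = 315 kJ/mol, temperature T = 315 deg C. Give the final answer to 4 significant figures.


rate = A * exp(-Q / (R*T))
T = 315 + 273.15 = 588.15 K
rate = 1.3288e+11 * exp(-315e3 / (8.314 * 588.15))
rate = 1.402e-17 1/s


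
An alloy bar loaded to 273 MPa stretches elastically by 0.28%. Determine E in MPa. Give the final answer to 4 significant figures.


E = sigma / epsilon
epsilon = 0.28% = 2.8e-03
E = 273 / 2.8e-03
E = 97500 MPa


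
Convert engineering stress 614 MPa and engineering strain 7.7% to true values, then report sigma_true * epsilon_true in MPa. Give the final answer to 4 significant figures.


sigma_true = sigma_eng * (1 + epsilon_eng)
sigma_true = 614 * (1 + 0.077) = 661.278 MPa
epsilon_true = ln(1 + epsilon_eng)
epsilon_true = ln(1 + 0.077) = 0.0741794
sigma_true * epsilon_true = 661.278 * 0.0741794 = 49.05 MPa


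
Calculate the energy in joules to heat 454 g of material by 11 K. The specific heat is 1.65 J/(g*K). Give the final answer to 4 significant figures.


Q = m * cp * dT
Q = 454 * 1.65 * 11
Q = 8240 J


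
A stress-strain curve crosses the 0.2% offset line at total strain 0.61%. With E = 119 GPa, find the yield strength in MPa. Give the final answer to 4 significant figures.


Offset strain = 0.002
Elastic strain at yield = total_strain - offset = 6.1e-03 - 0.002 = 4.1e-03
sigma_y = E * elastic_strain = 119000 * 4.1e-03
sigma_y = 487.9 MPa


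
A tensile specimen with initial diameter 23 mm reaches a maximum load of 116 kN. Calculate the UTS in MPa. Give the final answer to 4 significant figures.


A0 = pi*(d/2)^2 = pi*(23/2)^2 = 415.476 mm^2
UTS = F_max / A0 = 116*1000 / 415.476
UTS = 279.2 MPa


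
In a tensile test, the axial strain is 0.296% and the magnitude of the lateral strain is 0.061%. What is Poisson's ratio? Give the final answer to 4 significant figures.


nu = -epsilon_lat / epsilon_axial
Lateral strain is contraction (negative), so using magnitudes:
nu = 0.061 / 0.296
nu = 0.2061


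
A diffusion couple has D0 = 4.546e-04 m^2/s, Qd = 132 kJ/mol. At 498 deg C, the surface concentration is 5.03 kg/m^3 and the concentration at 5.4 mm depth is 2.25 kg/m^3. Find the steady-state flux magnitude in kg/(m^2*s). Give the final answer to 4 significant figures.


Step 1: D = D0 * exp(-Qd/(R*T))
T = 498 + 273.15 = 771.15 K
D = 4.546e-04 * exp(-132e3 / (8.314 * 771.15)) = 5.20176e-13 m^2/s
Step 2: J = D * (C1 - C2) / dx
J = 5.20176e-13 * (5.03 - 2.25) / 5.4e-03
J = 2.678e-10 kg/(m^2*s)


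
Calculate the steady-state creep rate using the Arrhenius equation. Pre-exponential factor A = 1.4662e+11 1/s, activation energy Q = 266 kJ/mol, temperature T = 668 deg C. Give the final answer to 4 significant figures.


rate = A * exp(-Q / (R*T))
T = 668 + 273.15 = 941.15 K
rate = 1.4662e+11 * exp(-266e3 / (8.314 * 941.15))
rate = 2.526e-04 1/s


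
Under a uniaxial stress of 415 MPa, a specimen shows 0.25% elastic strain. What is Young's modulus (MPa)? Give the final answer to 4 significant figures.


E = sigma / epsilon
epsilon = 0.25% = 2.5e-03
E = 415 / 2.5e-03
E = 166000 MPa


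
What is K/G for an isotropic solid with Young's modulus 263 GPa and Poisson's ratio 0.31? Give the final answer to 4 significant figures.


G = E / (2*(1+nu))
G = 263 / (2*(1+0.31)) = 100.382 GPa
K = E / (3*(1-2*nu))
K = 263 / (3*(1-2*0.31)) = 230.702 GPa
K/G = 230.702 / 100.382 = 2.298


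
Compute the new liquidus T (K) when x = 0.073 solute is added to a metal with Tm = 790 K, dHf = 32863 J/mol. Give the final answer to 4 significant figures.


dT = R*Tm^2*x / dHf
dT = 8.314 * 790^2 * 0.073 / 32863
dT = 11.526 K
T_new = 790 - 11.526 = 778.5 K


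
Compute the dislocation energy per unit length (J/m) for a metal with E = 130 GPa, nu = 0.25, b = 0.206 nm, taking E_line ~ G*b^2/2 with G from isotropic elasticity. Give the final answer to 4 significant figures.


Step 1: G = E / (2*(1+nu))
G = 130 / (2*(1+0.25)) = 52 GPa = 5.2e+10 Pa
Step 2: E_line = G*b^2/2
b = 0.206 nm = 2.06e-10 m
E_line = 0.5 * 5.2e+10 * (2.06e-10)^2 = 1.103e-09 J/m


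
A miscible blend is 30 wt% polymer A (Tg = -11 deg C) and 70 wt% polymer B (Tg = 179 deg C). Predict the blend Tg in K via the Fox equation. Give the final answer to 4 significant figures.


1/Tg = w1/Tg1 + w2/Tg2 (in Kelvin)
Tg1 = 262.15 K, Tg2 = 452.15 K
1/Tg = 0.3/262.15 + 0.7/452.15
Tg = 371.4 K


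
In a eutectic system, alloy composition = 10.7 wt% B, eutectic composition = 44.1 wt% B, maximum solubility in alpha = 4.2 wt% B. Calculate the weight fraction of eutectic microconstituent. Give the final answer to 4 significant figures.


f_primary = (C_e - C0) / (C_e - C_alpha_max)
f_primary = (44.1 - 10.7) / (44.1 - 4.2)
f_primary = 0.837093
f_eutectic = 1 - 0.837093 = 0.1629


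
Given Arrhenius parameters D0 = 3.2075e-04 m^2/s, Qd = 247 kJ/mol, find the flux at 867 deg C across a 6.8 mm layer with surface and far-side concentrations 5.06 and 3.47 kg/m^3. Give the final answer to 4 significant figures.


Step 1: D = D0 * exp(-Qd/(R*T))
T = 867 + 273.15 = 1140.15 K
D = 3.2075e-04 * exp(-247e3 / (8.314 * 1140.15)) = 1.5479e-15 m^2/s
Step 2: J = D * (C1 - C2) / dx
J = 1.5479e-15 * (5.06 - 3.47) / 6.8e-03
J = 3.619e-13 kg/(m^2*s)


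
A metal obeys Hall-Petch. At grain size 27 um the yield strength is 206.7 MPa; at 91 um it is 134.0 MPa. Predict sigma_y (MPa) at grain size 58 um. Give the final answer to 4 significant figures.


sigma_y = sigma0 + k / sqrt(d)
1/sqrt(d1) = 1/sqrt(2.7e-05) = 192.45;  1/sqrt(d2) = 104.828
k = (sigma1 - sigma2) / (1/sqrt(d1) - 1/sqrt(d2)) = (206.7 - 134.0) / (192.45 - 104.828) = 0.829704 MPa*m^0.5
sigma0 = sigma1 - k/sqrt(d1) = 206.7 - 0.829704*192.45 = 47.0234 MPa
sigma_y(d3) = 47.0234 + 0.829704 / sqrt(5.8e-05) = 156 MPa


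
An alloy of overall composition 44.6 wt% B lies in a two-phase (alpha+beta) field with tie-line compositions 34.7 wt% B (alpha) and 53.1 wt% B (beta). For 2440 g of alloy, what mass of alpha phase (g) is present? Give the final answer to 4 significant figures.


f_alpha = (C_beta - C0) / (C_beta - C_alpha)
f_alpha = (53.1 - 44.6) / (53.1 - 34.7) = 0.461957
m_alpha = f_alpha * m_total = 0.461957 * 2440 = 1127 g


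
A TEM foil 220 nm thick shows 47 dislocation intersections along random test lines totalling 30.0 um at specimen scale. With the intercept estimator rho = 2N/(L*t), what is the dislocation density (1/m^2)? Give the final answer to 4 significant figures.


rho = 2N / (L * t)
L = 30.0 um = 3e-05 m, t = 220 nm = 2.2e-07 m
rho = 2 * 47 / (3e-05 * 2.2e-07)
rho = 1.424e+13 1/m^2


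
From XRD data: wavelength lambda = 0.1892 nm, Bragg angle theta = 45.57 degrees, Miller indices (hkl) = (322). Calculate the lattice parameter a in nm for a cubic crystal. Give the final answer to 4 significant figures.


d = lambda / (2*sin(theta))
d = 0.1892 / (2*sin(45.57 deg))
d = 0.132473 nm
a = d * sqrt(h^2+k^2+l^2) = 0.132473 * sqrt(17)
a = 0.5462 nm


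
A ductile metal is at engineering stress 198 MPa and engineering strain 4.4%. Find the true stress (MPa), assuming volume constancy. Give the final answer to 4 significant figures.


sigma_true = sigma_eng * (1 + epsilon_eng)
sigma_true = 198 * (1 + 0.044)
sigma_true = 206.7 MPa


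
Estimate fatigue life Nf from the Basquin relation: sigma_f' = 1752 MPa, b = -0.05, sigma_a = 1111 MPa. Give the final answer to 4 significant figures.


sigma_a = sigma_f' * (2*Nf)^b
2*Nf = (sigma_a / sigma_f')^(1/b)
2*Nf = (1111 / 1752)^(1/-0.05)
2*Nf = 9044.84
Nf = 4522 cycles


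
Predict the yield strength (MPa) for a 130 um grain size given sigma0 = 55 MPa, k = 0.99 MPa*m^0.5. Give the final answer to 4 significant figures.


sigma_y = sigma0 + k / sqrt(d)
d = 130 um = 1.3e-04 m
sigma_y = 55 + 0.99 / sqrt(1.3e-04)
sigma_y = 141.8 MPa


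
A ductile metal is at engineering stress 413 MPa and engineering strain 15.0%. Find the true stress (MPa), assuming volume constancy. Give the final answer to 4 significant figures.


sigma_true = sigma_eng * (1 + epsilon_eng)
sigma_true = 413 * (1 + 0.15)
sigma_true = 475 MPa


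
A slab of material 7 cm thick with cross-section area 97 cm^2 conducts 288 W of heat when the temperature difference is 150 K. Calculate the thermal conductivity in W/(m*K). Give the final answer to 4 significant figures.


k = Q*L / (A*dT)
L = 0.07 m, A = 9.7e-03 m^2
k = 288 * 0.07 / (9.7e-03 * 150)
k = 13.86 W/(m*K)


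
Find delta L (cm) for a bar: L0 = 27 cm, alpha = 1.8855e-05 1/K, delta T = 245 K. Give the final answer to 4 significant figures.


dL = L0 * alpha * dT
dL = 27 * 1.8855e-05 * 245
dL = 0.1247 cm


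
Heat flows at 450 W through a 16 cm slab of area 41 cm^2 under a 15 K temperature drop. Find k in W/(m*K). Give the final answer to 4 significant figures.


k = Q*L / (A*dT)
L = 0.16 m, A = 4.1e-03 m^2
k = 450 * 0.16 / (4.1e-03 * 15)
k = 1171 W/(m*K)


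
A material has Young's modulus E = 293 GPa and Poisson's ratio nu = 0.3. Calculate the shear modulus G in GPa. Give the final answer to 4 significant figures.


G = E / (2*(1+nu))
G = 293 / (2*(1+0.3))
G = 112.7 GPa


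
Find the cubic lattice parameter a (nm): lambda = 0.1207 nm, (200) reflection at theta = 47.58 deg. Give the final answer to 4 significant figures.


d = lambda / (2*sin(theta))
d = 0.1207 / (2*sin(47.58 deg))
d = 0.0817507 nm
a = d * sqrt(h^2+k^2+l^2) = 0.0817507 * sqrt(4)
a = 0.1635 nm


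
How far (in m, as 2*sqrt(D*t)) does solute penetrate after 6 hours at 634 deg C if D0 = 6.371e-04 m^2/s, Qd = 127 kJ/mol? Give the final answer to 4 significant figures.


Step 1: D = D0 * exp(-Qd/(R*T))
T = 907.15 K
D = 6.371e-04 * exp(-127e3 / (8.314 * 907.15)) = 3.0985e-11 m^2/s
Step 2: L = 2*sqrt(D*t)
t = 6 h = 21600 s
L = 2*sqrt(3.0985e-11 * 21600) = 1.636e-03 m


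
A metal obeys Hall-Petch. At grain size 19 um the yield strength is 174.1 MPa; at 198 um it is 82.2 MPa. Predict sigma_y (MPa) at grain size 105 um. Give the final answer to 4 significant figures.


sigma_y = sigma0 + k / sqrt(d)
1/sqrt(d1) = 1/sqrt(1.9e-05) = 229.416;  1/sqrt(d2) = 71.0669
k = (sigma1 - sigma2) / (1/sqrt(d1) - 1/sqrt(d2)) = (174.1 - 82.2) / (229.416 - 71.0669) = 0.580364 MPa*m^0.5
sigma0 = sigma1 - k/sqrt(d1) = 174.1 - 0.580364*229.416 = 40.9553 MPa
sigma_y(d3) = 40.9553 + 0.580364 / sqrt(1.05e-04) = 97.59 MPa


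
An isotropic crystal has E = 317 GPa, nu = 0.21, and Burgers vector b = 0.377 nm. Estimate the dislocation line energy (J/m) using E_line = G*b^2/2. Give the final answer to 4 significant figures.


Step 1: G = E / (2*(1+nu))
G = 317 / (2*(1+0.21)) = 130.992 GPa = 1.30992e+11 Pa
Step 2: E_line = G*b^2/2
b = 0.377 nm = 3.77e-10 m
E_line = 0.5 * 1.30992e+11 * (3.77e-10)^2 = 9.309e-09 J/m


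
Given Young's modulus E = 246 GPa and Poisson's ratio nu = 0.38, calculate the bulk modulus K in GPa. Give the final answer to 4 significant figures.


K = E / (3*(1-2*nu))
K = 246 / (3*(1-2*0.38))
K = 341.7 GPa


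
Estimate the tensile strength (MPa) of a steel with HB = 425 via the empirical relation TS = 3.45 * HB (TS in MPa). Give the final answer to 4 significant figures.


TS (MPa) = 3.45 * HB
TS = 3.45 * 425
TS = 1466 MPa


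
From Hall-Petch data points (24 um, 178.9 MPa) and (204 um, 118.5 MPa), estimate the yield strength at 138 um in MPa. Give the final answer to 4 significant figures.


sigma_y = sigma0 + k / sqrt(d)
1/sqrt(d1) = 1/sqrt(2.4e-05) = 204.124;  1/sqrt(d2) = 70.014
k = (sigma1 - sigma2) / (1/sqrt(d1) - 1/sqrt(d2)) = (178.9 - 118.5) / (204.124 - 70.014) = 0.450376 MPa*m^0.5
sigma0 = sigma1 - k/sqrt(d1) = 178.9 - 0.450376*204.124 = 86.9674 MPa
sigma_y(d3) = 86.9674 + 0.450376 / sqrt(1.38e-04) = 125.3 MPa


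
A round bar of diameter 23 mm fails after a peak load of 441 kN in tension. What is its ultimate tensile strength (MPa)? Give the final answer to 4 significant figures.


A0 = pi*(d/2)^2 = pi*(23/2)^2 = 415.476 mm^2
UTS = F_max / A0 = 441*1000 / 415.476
UTS = 1061 MPa


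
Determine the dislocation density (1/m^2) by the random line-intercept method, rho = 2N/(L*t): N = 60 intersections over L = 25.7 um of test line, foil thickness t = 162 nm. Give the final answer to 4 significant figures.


rho = 2N / (L * t)
L = 25.7 um = 2.57e-05 m, t = 162 nm = 1.62e-07 m
rho = 2 * 60 / (2.57e-05 * 1.62e-07)
rho = 2.882e+13 1/m^2


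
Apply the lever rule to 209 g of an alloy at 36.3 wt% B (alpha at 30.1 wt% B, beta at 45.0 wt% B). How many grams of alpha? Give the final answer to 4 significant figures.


f_alpha = (C_beta - C0) / (C_beta - C_alpha)
f_alpha = (45.0 - 36.3) / (45.0 - 30.1) = 0.583893
m_alpha = f_alpha * m_total = 0.583893 * 209 = 122 g


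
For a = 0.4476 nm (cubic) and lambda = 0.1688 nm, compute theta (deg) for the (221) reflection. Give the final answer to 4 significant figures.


d = a / sqrt(h^2+k^2+l^2)
d = 0.4476 / sqrt(9) = 0.1492 nm
lambda = 2*d*sin(theta)  =>  sin(theta) = lambda / (2*d)
sin(theta) = 0.1688 / (2 * 0.1492) = 0.565684
theta = 34.45 deg


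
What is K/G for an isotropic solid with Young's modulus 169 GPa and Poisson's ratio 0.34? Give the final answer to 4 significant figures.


G = E / (2*(1+nu))
G = 169 / (2*(1+0.34)) = 63.0597 GPa
K = E / (3*(1-2*nu))
K = 169 / (3*(1-2*0.34)) = 176.042 GPa
K/G = 176.042 / 63.0597 = 2.792


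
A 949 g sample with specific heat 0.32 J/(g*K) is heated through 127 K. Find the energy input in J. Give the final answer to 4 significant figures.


Q = m * cp * dT
Q = 949 * 0.32 * 127
Q = 38570 J


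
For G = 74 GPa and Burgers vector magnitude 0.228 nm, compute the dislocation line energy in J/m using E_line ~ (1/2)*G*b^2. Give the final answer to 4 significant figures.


E = G*b^2/2
b = 0.228 nm = 2.28e-10 m
G = 74 GPa = 7.4e+10 Pa
E = 0.5 * 7.4e+10 * (2.28e-10)^2
E = 1.923e-09 J/m


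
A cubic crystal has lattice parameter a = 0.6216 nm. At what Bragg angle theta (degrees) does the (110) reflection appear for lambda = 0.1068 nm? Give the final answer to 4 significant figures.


d = a / sqrt(h^2+k^2+l^2)
d = 0.6216 / sqrt(2) = 0.439538 nm
lambda = 2*d*sin(theta)  =>  sin(theta) = lambda / (2*d)
sin(theta) = 0.1068 / (2 * 0.439538) = 0.121491
theta = 6.978 deg


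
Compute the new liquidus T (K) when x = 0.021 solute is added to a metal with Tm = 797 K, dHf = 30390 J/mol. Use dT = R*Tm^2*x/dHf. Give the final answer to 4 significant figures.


dT = R*Tm^2*x / dHf
dT = 8.314 * 797^2 * 0.021 / 30390
dT = 3.64935 K
T_new = 797 - 3.64935 = 793.4 K


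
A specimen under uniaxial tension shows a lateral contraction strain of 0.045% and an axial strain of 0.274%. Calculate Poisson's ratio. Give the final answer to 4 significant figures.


nu = -epsilon_lat / epsilon_axial
Lateral strain is contraction (negative), so using magnitudes:
nu = 0.045 / 0.274
nu = 0.1642
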